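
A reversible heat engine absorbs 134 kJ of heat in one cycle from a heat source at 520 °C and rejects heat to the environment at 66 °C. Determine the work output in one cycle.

W ≈ 76.70 kJ

T_H = 520 °C → 520 + 273.15 = 793.15 K.
T_C = 66 °C → 66 + 273.15 = 339.15 K.
η_rev = 1 − T_C/T_H = 1 − 339.15/793.15 = 0.5724.
W = η·Q_H = 0.5724 × 134 = 76.70 kJ.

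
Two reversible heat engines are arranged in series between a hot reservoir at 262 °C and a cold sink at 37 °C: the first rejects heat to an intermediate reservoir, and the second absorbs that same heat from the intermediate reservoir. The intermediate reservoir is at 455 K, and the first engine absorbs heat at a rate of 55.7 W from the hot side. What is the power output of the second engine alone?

T_H = 262 °C → 262 + 273.15 = 535.15 K.
T_C = 37 °C → 37 + 273.15 = 310.15 K.
Heat entering the second stage: Q_m = Q_H·(T_m/T_H) = 55.7 × 455.00/535.15 = 47.36 W.
Second-stage efficiency η₂ = 1 − T_C/T_m = 1 − 310.15/455.00 = 0.3184, so W₂ = η₂·Q_m = 15.08 W.

Ẇ₂ ≈ 15.08 W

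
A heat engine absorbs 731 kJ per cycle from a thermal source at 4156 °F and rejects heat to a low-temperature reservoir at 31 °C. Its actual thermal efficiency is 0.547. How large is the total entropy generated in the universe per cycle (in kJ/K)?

T_H = 4156 °F → (4156 − 32) × 5/9 = 2291.11 °C = 2564.26 K.
T_C = 31 °C → 31 + 273.15 = 304.15 K.
W = η·Q_H = 0.547 × 731 = 399.9 kJ, so Q_C = Q_H − W = 331.1 kJ.
The hot reservoir loses entropy Q_H/T_H = 731/2564.26 = 0.2851 kJ/K; the cold reservoir gains Q_C/T_C = 331.1/304.15 = 1.089 kJ/K.
ΔS_univ = −Q_H/T_H + Q_C/T_C = 0.804 kJ/K (> 0, since η = 0.547 < η_Carnot = 0.881).

ΔS_univ ≈ 0.804 kJ/K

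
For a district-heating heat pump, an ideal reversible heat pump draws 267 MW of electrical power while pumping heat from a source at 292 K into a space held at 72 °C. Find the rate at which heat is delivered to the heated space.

Q̇_H ≈ 1730 MW

T_H = 72 °C → 72 + 273.15 = 345.15 K.
For a reversible heat pump, COP_HP = T_H/(T_H − T_C) = 345.15/53.15 = 6.4939.
Q_H = COP_HP · W = 6.4939 × 267 = 1730 MW.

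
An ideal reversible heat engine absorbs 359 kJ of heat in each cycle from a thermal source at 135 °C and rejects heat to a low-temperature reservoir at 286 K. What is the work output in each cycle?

T_H = 135 °C → 135 + 273.15 = 408.15 K.
η_rev = 1 − T_C/T_H = 1 − 286.00/408.15 = 0.2993.
W = η·Q_H = 0.2993 × 359 = 107.4 kJ.

W ≈ 107.4 kJ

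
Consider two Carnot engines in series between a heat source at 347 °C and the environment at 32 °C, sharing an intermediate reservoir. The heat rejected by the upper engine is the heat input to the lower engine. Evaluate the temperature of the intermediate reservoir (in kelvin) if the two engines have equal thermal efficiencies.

T_H = 347 °C → 347 + 273.15 = 620.15 K.
T_C = 32 °C → 32 + 273.15 = 305.15 K.
Equal efficiencies require 1 − T_m/T_H = 1 − T_C/T_m, i.e. T_m/T_H = T_C/T_m, so T_m = √(T_H·T_C) = √(620.15 × 305.15) = 435 K.

T_m ≈ 435 K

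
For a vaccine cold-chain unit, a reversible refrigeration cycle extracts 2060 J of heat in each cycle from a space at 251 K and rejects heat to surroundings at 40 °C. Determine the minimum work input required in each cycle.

W_in ≈ 510 J

T_H = 40 °C → 40 + 273.15 = 313.15 K.
The reversible coefficient of performance is COP_R = T_C/(T_H − T_C) = 251.00/62.15 = 4.0386.
W = Q_C/COP_R = 2060/4.0386 = 510 J.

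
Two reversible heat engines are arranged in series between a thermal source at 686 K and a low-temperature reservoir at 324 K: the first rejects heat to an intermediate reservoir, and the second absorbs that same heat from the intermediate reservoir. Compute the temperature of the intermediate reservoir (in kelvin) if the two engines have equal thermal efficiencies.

Equal efficiencies require 1 − T_m/T_H = 1 − T_C/T_m, i.e. T_m/T_H = T_C/T_m, so T_m = √(T_H·T_C) = √(686.00 × 324.00) = 471 K.

T_m ≈ 471 K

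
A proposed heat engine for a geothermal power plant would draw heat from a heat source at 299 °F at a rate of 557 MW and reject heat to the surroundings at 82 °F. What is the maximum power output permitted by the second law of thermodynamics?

Ẇ_max ≈ 159 MW

T_H = 299 °F → (299 − 32) × 5/9 = 148.33 °C = 421.48 K.
T_C = 82 °F → (82 − 32) × 5/9 = 27.78 °C = 300.93 K.
The second-law ceiling is the Carnot efficiency, η_max = 1 − T_C/T_H = 1 − 300.93/421.48 = 0.2860.
W_max = η_max · Q_H = 0.2860 × 557 = 159 MW.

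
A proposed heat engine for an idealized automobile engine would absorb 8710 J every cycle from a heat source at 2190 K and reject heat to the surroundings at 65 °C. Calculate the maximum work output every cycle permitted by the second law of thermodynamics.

T_C = 65 °C → 65 + 273.15 = 338.15 K.
By the Carnot theorem, η_max = 1 − T_C/T_H = 1 − 338.15/2190.00 = 0.8456.
W_max = η_max · Q_H = 0.8456 × 8710 = 7370 J.

W_max ≈ 7370 J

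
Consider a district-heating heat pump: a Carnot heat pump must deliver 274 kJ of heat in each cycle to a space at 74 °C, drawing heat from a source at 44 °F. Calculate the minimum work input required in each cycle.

W_in ≈ 53.1 kJ

T_H = 74 °C → 74 + 273.15 = 347.15 K.
T_C = 44 °F → (44 − 32) × 5/9 = 6.67 °C = 279.82 K.
COP_HP = T_H/(T_H − T_C) = 347.15/67.33 = 5.1557.
W = Q_H/COP_HP = 274/5.1557 = 53.1 kJ.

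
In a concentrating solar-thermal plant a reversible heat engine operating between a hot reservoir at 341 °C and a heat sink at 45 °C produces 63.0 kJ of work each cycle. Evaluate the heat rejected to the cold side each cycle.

T_H = 341 °C → 341 + 273.15 = 614.15 K.
T_C = 45 °C → 45 + 273.15 = 318.15 K.
Carnot efficiency: η = 1 − T_C/T_H = 1 − 318.15/614.15 = 0.4820.
Since Q_C/Q_H = T_C/T_H and Q_H = W/η, Q_C = W·T_C/(T_H − T_C) = 63.0 × 318.15/296.00 = 67.7 kJ.

Q_C ≈ 67.7 kJ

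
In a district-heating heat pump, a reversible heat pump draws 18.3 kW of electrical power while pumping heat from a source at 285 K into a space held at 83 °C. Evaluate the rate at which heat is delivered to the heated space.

T_H = 83 °C → 83 + 273.15 = 356.15 K.
COP_HP = T_H/(T_H − T_C) = 356.15/71.15 = 5.0056.
Q_H = COP_HP · W = 5.0056 × 18.3 = 91.60 kW.

Q̇_H ≈ 91.60 kW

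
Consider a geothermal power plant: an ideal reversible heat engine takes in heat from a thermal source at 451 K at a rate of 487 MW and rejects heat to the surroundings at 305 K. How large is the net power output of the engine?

Carnot efficiency: η = 1 − T_C/T_H = 1 − 305.00/451.00 = 0.3237.
W = η·Q_H = 0.3237 × 487 = 158 MW.

Ẇ ≈ 158 MW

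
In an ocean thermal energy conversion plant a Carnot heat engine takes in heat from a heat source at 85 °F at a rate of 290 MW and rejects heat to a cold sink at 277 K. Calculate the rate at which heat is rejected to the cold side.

T_H = 85 °F → (85 − 32) × 5/9 = 29.44 °C = 302.59 K.
Since the cycle is reversible, η = 1 − T_C/T_H = 1 − 277.00/302.59 = 0.0846.
For a reversible cycle Q_C/Q_H = T_C/T_H, so Q_C = 290 × 277.00/302.59 = 265 MW.

Q̇_C ≈ 265 MW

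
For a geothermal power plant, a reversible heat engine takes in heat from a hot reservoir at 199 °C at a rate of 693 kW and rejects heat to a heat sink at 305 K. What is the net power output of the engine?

T_H = 199 °C → 199 + 273.15 = 472.15 K.
Since the cycle is reversible, η = 1 − T_C/T_H = 1 − 305.00/472.15 = 0.3540.
W = η·Q_H = 0.3540 × 693 = 245 kW.

Ẇ ≈ 245 kW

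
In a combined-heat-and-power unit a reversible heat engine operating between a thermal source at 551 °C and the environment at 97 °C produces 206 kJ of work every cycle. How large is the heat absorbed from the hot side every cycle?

T_H = 551 °C → 551 + 273.15 = 824.15 K.
T_C = 97 °C → 97 + 273.15 = 370.15 K.
The Carnot efficiency is η = 1 − T_C/T_H = 1 − 370.15/824.15 = 0.5509.
Q_H = W/η = 206/0.5509 = 374 kJ.

Q_H ≈ 374 kJ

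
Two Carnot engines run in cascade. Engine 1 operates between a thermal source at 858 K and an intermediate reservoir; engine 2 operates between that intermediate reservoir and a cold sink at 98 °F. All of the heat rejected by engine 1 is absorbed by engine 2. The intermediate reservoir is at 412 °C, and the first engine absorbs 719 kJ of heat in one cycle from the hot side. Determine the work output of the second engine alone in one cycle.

W₂ ≈ 315 kJ

T_C = 98 °F → (98 − 32) × 5/9 = 36.67 °C = 309.82 K.
T_m = 412 °C → 412 + 273.15 = 685.15 K.
Heat entering the second stage: Q_m = Q_H·(T_m/T_H) = 719 × 685.15/858.00 = 574 kJ.
Second-stage efficiency η₂ = 1 − T_C/T_m = 1 − 309.82/685.15 = 0.5478, so W₂ = η₂·Q_m = 315 kJ.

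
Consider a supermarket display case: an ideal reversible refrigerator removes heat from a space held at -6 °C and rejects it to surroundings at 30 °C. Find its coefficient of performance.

COP_R ≈ 7.421

T_H = 30 °C → 30 + 273.15 = 303.15 K.
T_C = -6 °C → -6 + 273.15 = 267.15 K.
COP_R = T_C/(T_H − T_C) = 267.15/(303.15 − 267.15) = 7.421.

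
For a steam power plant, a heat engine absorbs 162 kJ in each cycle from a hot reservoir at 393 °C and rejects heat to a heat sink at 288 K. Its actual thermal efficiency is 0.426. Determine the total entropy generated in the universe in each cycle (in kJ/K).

T_H = 393 °C → 393 + 273.15 = 666.15 K.
W = η·Q_H = 0.426 × 162 = 69.01 kJ, so Q_C = Q_H − W = 92.99 kJ.
Reservoir entropy changes: ΔS_H = −Q_H/T_H = −162/666.15 = -0.2432 kJ/K and ΔS_C = +Q_C/T_C = 92.99/288.00 = 0.3229 kJ/K.
ΔS_univ = −Q_H/T_H + Q_C/T_C = 0.0797 kJ/K (> 0, since η = 0.426 < η_Carnot = 0.568).

ΔS_univ ≈ 0.0797 kJ/K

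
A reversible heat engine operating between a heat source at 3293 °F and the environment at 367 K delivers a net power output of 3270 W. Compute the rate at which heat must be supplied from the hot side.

T_H = 3293 °F → (3293 − 32) × 5/9 = 1811.67 °C = 2084.82 K.
The Carnot efficiency is η = 1 − T_C/T_H = 1 − 367.00/2084.82 = 0.8240.
Q_H = W/η = 3270/0.8240 = 3969 W.

Q̇_H ≈ 3969 W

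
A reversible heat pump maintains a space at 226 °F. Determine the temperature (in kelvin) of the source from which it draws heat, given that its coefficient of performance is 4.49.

T_C ≈ 296 K

T_H = 226 °F → (226 − 32) × 5/9 = 107.78 °C = 380.93 K.
COP_HP = T_H/(T_H − T_C) ⇒ T_C = T_H·(COP_HP − 1)/COP_HP = 380.93 × (4.49 − 1)/4.49 = 296 K.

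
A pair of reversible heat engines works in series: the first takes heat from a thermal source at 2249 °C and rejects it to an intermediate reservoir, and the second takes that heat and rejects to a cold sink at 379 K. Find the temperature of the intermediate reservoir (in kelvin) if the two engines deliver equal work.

T_H = 2249 °C → 2249 + 273.15 = 2522.15 K.
For reversible stages Q_m = Q_H·(T_m/T_H). Setting W₁ = Q_H(1 − T_m/T_H) equal to W₂ = Q_m(1 − T_C/T_m) = Q_H·(T_m − T_C)/T_H gives T_H − T_m = T_m − T_C, so T_m = (T_H + T_C)/2 = (2522.15 + 379.00)/2 = 1450 K.

T_m ≈ 1450 K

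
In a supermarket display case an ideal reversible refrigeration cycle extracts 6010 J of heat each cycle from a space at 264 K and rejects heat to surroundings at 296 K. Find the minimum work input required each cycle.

Carnot COP: COP_R = T_C/(T_H − T_C) = 264.00/32.00 = 8.2500.
W = Q_C/COP_R = 6010/8.2500 = 728.5 J.

W_in ≈ 728.5 J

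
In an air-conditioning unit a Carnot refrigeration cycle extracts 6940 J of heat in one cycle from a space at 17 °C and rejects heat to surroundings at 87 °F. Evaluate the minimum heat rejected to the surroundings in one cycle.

Q_H ≈ 7260 J

T_H = 87 °F → (87 − 32) × 5/9 = 30.56 °C = 303.71 K.
T_C = 17 °C → 17 + 273.15 = 290.15 K.
For a reversible cycle Q_H/Q_C = T_H/T_C, so Q_H = Q_C·T_H/T_C = 6940 × 303.71/290.15 = 7260 J.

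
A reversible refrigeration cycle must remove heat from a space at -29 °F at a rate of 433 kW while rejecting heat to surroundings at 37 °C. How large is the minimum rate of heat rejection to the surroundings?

T_H = 37 °C → 37 + 273.15 = 310.15 K.
T_C = -29 °F → (-29 − 32) × 5/9 = -33.89 °C = 239.26 K.
For a reversible cycle Q_H/Q_C = T_H/T_C, so Q_H = Q_C·T_H/T_C = 433 × 310.15/239.26 = 561 kW.

Q̇_H ≈ 561 kW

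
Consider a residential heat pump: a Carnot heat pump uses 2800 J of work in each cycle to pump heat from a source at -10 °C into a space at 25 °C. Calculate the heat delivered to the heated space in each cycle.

T_H = 25 °C → 25 + 273.15 = 298.15 K.
T_C = -10 °C → -10 + 273.15 = 263.15 K.
Reversible heating COP: COP_HP = T_H/(T_H − T_C) = 298.15/35.00 = 8.5186.
Q_H = COP_HP · W = 8.5186 × 2800 = 23850 J.

Q_H ≈ 23850 J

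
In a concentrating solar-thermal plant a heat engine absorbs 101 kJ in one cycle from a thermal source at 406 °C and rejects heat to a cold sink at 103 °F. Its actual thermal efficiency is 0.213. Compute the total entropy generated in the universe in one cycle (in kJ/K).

ΔS_univ ≈ 0.106 kJ/K

T_H = 406 °C → 406 + 273.15 = 679.15 K.
T_C = 103 °F → (103 − 32) × 5/9 = 39.44 °C = 312.59 K.
W = η·Q_H = 0.213 × 101 = 21.51 kJ, so Q_C = Q_H − W = 79.49 kJ.
Entropy balance on the reservoirs: −Q_H/T_H = -0.1487 kJ/K, +Q_C/T_C = 0.2543 kJ/K.
ΔS_univ = −Q_H/T_H + Q_C/T_C = 0.106 kJ/K (> 0, since η = 0.213 < η_Carnot = 0.540).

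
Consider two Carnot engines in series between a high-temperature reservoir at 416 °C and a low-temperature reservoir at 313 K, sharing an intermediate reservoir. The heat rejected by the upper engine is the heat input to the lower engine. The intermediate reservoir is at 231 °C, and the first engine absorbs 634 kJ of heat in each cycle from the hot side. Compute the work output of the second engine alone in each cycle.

T_H = 416 °C → 416 + 273.15 = 689.15 K.
T_m = 231 °C → 231 + 273.15 = 504.15 K.
Heat entering the second stage: Q_m = Q_H·(T_m/T_H) = 634 × 504.15/689.15 = 463.8 kJ.
Second-stage efficiency η₂ = 1 − T_C/T_m = 1 − 313.00/504.15 = 0.3792, so W₂ = η₂·Q_m = 175.9 kJ.

W₂ ≈ 175.9 kJ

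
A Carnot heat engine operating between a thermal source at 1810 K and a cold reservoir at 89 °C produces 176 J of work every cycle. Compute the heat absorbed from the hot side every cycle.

T_C = 89 °C → 89 + 273.15 = 362.15 K.
Since the cycle is reversible, η = 1 − T_C/T_H = 1 − 362.15/1810.00 = 0.7999.
Q_H = W/η = 176/0.7999 = 220 J.

Q_H ≈ 220 J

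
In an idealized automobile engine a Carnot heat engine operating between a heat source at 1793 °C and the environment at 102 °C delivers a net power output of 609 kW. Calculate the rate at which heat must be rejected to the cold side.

Q̇_C ≈ 135.1 kW

T_H = 1793 °C → 1793 + 273.15 = 2066.15 K.
T_C = 102 °C → 102 + 273.15 = 375.15 K.
The Carnot efficiency is η = 1 − T_C/T_H = 1 − 375.15/2066.15 = 0.8184.
Since Q_C/Q_H = T_C/T_H and Q_H = W/η, Q_C = W·T_C/(T_H − T_C) = 609 × 375.15/1691.00 = 135.1 kW.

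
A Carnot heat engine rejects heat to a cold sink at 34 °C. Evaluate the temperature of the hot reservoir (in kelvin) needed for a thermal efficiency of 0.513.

T_H ≈ 631 K

T_C = 34 °C → 34 + 273.15 = 307.15 K.
From η = 1 − T_C/T_H, solving for T_H gives T_H = T_C/(1 − η) = 307.15/(1 − 0.513) = 631 K.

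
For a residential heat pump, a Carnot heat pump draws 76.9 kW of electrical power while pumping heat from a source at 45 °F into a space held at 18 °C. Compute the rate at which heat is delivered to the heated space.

Q̇_H ≈ 2080 kW

T_H = 18 °C → 18 + 273.15 = 291.15 K.
T_C = 45 °F → (45 − 32) × 5/9 = 7.22 °C = 280.37 K.
Reversible heating COP: COP_HP = T_H/(T_H − T_C) = 291.15/10.78 = 27.0139.
Q_H = COP_HP · W = 27.0139 × 76.9 = 2080 kW.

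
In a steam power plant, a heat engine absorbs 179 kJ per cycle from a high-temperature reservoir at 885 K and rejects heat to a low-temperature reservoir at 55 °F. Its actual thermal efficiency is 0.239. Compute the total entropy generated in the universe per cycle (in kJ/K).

T_C = 55 °F → (55 − 32) × 5/9 = 12.78 °C = 285.93 K.
W = η·Q_H = 0.239 × 179 = 42.78 kJ, so Q_C = Q_H − W = 136.2 kJ.
The hot reservoir loses entropy Q_H/T_H = 179/885.00 = 0.2023 kJ/K; the cold reservoir gains Q_C/T_C = 136.2/285.93 = 0.4764 kJ/K.
ΔS_univ = −Q_H/T_H + Q_C/T_C = 0.274 kJ/K (> 0, since η = 0.239 < η_Carnot = 0.677).

ΔS_univ ≈ 0.274 kJ/K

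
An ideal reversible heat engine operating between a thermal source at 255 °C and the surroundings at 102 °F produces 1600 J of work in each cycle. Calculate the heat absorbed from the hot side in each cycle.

T_H = 255 °C → 255 + 273.15 = 528.15 K.
T_C = 102 °F → (102 − 32) × 5/9 = 38.89 °C = 312.04 K.
For a reversible engine, η = 1 − T_C/T_H = 1 − 312.04/528.15 = 0.4092.
Q_H = W/η = 1600/0.4092 = 3910 J.

Q_H ≈ 3910 J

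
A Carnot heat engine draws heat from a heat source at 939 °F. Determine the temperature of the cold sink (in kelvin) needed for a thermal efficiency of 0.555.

T_H = 939 °F → (939 − 32) × 5/9 = 503.89 °C = 777.04 K.
From η = 1 − T_C/T_H, T_C = T_H·(1 − η) = 777.04 × (1 − 0.555) = 346 K.

T_C ≈ 346 K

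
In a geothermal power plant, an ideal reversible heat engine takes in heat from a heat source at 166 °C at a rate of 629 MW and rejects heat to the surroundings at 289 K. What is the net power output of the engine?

T_H = 166 °C → 166 + 273.15 = 439.15 K.
The Carnot efficiency is η = 1 − T_C/T_H = 1 − 289.00/439.15 = 0.3419.
W = η·Q_H = 0.3419 × 629 = 215.1 MW.

Ẇ ≈ 215.1 MW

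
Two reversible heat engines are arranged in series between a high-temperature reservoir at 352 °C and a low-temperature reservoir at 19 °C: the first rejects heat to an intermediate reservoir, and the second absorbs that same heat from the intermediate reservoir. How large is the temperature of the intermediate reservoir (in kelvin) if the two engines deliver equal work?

T_m ≈ 458.6 K

T_H = 352 °C → 352 + 273.15 = 625.15 K.
T_C = 19 °C → 19 + 273.15 = 292.15 K.
For reversible stages Q_m = Q_H·(T_m/T_H). Setting W₁ = Q_H(1 − T_m/T_H) equal to W₂ = Q_m(1 − T_C/T_m) = Q_H·(T_m − T_C)/T_H gives T_H − T_m = T_m − T_C, so T_m = (T_H + T_C)/2 = (625.15 + 292.15)/2 = 458.6 K.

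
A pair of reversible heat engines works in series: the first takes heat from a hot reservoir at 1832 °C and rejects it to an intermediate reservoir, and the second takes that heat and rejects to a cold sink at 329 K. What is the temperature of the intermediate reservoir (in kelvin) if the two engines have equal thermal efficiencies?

T_m ≈ 832 K

T_H = 1832 °C → 1832 + 273.15 = 2105.15 K.
Equal efficiencies require 1 − T_m/T_H = 1 − T_C/T_m, i.e. T_m/T_H = T_C/T_m, so T_m = √(T_H·T_C) = √(2105.15 × 329.00) = 832 K.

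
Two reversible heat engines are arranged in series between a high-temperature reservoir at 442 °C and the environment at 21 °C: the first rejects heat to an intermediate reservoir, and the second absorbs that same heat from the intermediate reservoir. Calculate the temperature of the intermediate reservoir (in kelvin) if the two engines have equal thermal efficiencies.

T_m ≈ 458.7 K

T_H = 442 °C → 442 + 273.15 = 715.15 K.
T_C = 21 °C → 21 + 273.15 = 294.15 K.
Equal efficiencies require 1 − T_m/T_H = 1 − T_C/T_m, i.e. T_m/T_H = T_C/T_m, so T_m = √(T_H·T_C) = √(715.15 × 294.15) = 458.7 K.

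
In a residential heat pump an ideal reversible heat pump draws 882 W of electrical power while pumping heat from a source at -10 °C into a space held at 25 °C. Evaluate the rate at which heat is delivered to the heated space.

Q̇_H ≈ 7513 W

T_H = 25 °C → 25 + 273.15 = 298.15 K.
T_C = -10 °C → -10 + 273.15 = 263.15 K.
Reversible heating COP: COP_HP = T_H/(T_H − T_C) = 298.15/35.00 = 8.5186.
Q_H = COP_HP · W = 8.5186 × 882 = 7513 W.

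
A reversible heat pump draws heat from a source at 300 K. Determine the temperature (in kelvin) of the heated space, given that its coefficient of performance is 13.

COP_HP = T_H/(T_H − T_C) ⇒ T_H = T_C·COP_HP/(COP_HP − 1) = 300.00 × 13/(13 − 1) = 325 K.

T_H ≈ 325 K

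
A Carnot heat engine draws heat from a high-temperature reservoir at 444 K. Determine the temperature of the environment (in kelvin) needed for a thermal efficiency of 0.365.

T_C ≈ 282 K

From η = 1 − T_C/T_H, T_C = T_H·(1 − η) = 444.00 × (1 − 0.365) = 282 K.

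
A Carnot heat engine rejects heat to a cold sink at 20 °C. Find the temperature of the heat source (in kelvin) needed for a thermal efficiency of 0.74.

T_C = 20 °C → 20 + 273.15 = 293.15 K.
From η = 1 − T_C/T_H, solving for T_H gives T_H = T_C/(1 − η) = 293.15/(1 − 0.74) = 1130 K.

T_H ≈ 1130 K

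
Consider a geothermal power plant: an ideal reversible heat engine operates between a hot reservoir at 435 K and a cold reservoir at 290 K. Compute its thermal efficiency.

η ≈ 0.3333

Carnot efficiency: η = 1 − T_C/T_H = 1 − 290.00/435.00 = 0.3333.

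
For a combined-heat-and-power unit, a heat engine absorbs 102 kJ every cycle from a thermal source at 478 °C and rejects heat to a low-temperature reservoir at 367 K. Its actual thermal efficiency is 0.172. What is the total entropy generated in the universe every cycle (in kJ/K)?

ΔS_univ ≈ 0.0943 kJ/K

T_H = 478 °C → 478 + 273.15 = 751.15 K.
W = η·Q_H = 0.172 × 102 = 17.54 kJ, so Q_C = Q_H − W = 84.46 kJ.
The hot reservoir loses entropy Q_H/T_H = 102/751.15 = 0.1358 kJ/K; the cold reservoir gains Q_C/T_C = 84.46/367.00 = 0.2301 kJ/K.
ΔS_univ = −Q_H/T_H + Q_C/T_C = 0.0943 kJ/K (> 0, since η = 0.172 < η_Carnot = 0.511).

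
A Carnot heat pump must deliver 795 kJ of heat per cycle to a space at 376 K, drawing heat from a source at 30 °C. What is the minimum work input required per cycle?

W_in ≈ 154 kJ

T_C = 30 °C → 30 + 273.15 = 303.15 K.
The Carnot heat-pump COP is COP_HP = T_H/(T_H − T_C) = 376.00/72.85 = 5.1613.
W = Q_H/COP_HP = 795/5.1613 = 154 kJ.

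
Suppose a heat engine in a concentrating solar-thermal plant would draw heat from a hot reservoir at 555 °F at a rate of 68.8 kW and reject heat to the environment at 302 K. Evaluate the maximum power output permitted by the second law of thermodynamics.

Ẇ_max ≈ 31.9 kW

T_H = 555 °F → (555 − 32) × 5/9 = 290.56 °C = 563.71 K.
The second-law ceiling is the Carnot efficiency, η_max = 1 − T_C/T_H = 1 − 302.00/563.71 = 0.4643.
W_max = η_max · Q_H = 0.4643 × 68.8 = 31.9 kW.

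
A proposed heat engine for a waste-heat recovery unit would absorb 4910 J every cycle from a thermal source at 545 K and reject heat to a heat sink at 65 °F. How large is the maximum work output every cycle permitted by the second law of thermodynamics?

W_max ≈ 2284 J

T_C = 65 °F → (65 − 32) × 5/9 = 18.33 °C = 291.48 K.
The second-law ceiling is the Carnot efficiency, η_max = 1 − T_C/T_H = 1 − 291.48/545.00 = 0.4652.
W_max = η_max · Q_H = 0.4652 × 4910 = 2284 J.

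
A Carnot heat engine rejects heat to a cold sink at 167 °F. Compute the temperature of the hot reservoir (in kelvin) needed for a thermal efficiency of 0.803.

T_C = 167 °F → (167 − 32) × 5/9 = 75.00 °C = 348.15 K.
From η = 1 − T_C/T_H, solving for T_H gives T_H = T_C/(1 − η) = 348.15/(1 − 0.803) = 1770 K.

T_H ≈ 1770 K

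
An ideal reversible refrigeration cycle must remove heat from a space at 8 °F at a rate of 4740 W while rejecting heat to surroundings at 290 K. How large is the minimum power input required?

T_C = 8 °F → (8 − 32) × 5/9 = -13.33 °C = 259.82 K.
For a reversible refrigerator, COP_R = T_C/(T_H − T_C) = 259.82/30.18 = 8.6080.
W = Q_C/COP_R = 4740/8.6080 = 551 W.

Ẇ_in ≈ 551 W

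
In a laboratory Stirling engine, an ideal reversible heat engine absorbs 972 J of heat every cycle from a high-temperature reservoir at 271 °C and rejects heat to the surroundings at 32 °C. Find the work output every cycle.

W ≈ 427 J

T_H = 271 °C → 271 + 273.15 = 544.15 K.
T_C = 32 °C → 32 + 273.15 = 305.15 K.
η_rev = 1 − T_C/T_H = 1 − 305.15/544.15 = 0.4392.
W = η·Q_H = 0.4392 × 972 = 427 J.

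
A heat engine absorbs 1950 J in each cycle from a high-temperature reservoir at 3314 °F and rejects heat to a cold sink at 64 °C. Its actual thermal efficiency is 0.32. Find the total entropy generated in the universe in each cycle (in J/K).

ΔS_univ ≈ 3.003 J/K

T_H = 3314 °F → (3314 − 32) × 5/9 = 1823.33 °C = 2096.48 K.
T_C = 64 °C → 64 + 273.15 = 337.15 K.
W = η·Q_H = 0.32 × 1950 = 624.0 J, so Q_C = Q_H − W = 1326 J.
Entropy balance on the reservoirs: −Q_H/T_H = -0.9301 J/K, +Q_C/T_C = 3.933 J/K.
ΔS_univ = −Q_H/T_H + Q_C/T_C = 3.003 J/K (> 0, since η = 0.32 < η_Carnot = 0.839).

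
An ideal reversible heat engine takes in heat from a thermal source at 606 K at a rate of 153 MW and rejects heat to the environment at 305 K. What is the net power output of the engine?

Ẇ ≈ 76.0 MW

η_rev = 1 − T_C/T_H = 1 − 305.00/606.00 = 0.4967.
W = η·Q_H = 0.4967 × 153 = 76.0 MW.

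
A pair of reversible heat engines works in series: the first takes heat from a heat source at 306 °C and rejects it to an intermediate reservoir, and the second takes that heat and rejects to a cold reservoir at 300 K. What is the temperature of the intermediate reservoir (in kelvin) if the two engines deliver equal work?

T_H = 306 °C → 306 + 273.15 = 579.15 K.
For reversible stages Q_m = Q_H·(T_m/T_H). Setting W₁ = Q_H(1 − T_m/T_H) equal to W₂ = Q_m(1 − T_C/T_m) = Q_H·(T_m − T_C)/T_H gives T_H − T_m = T_m − T_C, so T_m = (T_H + T_C)/2 = (579.15 + 300.00)/2 = 439.6 K.

T_m ≈ 439.6 K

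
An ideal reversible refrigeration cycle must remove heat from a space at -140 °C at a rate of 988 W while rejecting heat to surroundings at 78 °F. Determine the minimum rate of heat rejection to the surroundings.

Q̇_H ≈ 2220 W

T_H = 78 °F → (78 − 32) × 5/9 = 25.56 °C = 298.71 K.
T_C = -140 °C → -140 + 273.15 = 133.15 K.
For a reversible cycle Q_H/Q_C = T_H/T_C, so Q_H = Q_C·T_H/T_C = 988 × 298.71/133.15 = 2220 W.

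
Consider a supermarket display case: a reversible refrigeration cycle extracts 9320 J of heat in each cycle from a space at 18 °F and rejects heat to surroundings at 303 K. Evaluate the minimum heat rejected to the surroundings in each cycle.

Q_H ≈ 10600 J

T_C = 18 °F → (18 − 32) × 5/9 = -7.78 °C = 265.37 K.
For a reversible cycle Q_H/Q_C = T_H/T_C, so Q_H = Q_C·T_H/T_C = 9320 × 303.00/265.37 = 10600 J.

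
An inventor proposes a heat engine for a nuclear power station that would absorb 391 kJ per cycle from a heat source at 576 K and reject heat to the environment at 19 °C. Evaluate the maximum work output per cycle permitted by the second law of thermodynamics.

T_C = 19 °C → 19 + 273.15 = 292.15 K.
The second-law ceiling is the Carnot efficiency, η_max = 1 − T_C/T_H = 1 − 292.15/576.00 = 0.4928.
W_max = η_max · Q_H = 0.4928 × 391 = 193 kJ.

W_max ≈ 193 kJ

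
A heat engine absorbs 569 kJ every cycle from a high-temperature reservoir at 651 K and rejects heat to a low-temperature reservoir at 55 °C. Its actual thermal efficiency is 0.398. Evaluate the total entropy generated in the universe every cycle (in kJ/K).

T_C = 55 °C → 55 + 273.15 = 328.15 K.
W = η·Q_H = 0.398 × 569 = 226.5 kJ, so Q_C = Q_H − W = 342.5 kJ.
The hot reservoir loses entropy Q_H/T_H = 569/651.00 = 0.8740 kJ/K; the cold reservoir gains Q_C/T_C = 342.5/328.15 = 1.044 kJ/K.
ΔS_univ = −Q_H/T_H + Q_C/T_C = 0.170 kJ/K (> 0, since η = 0.398 < η_Carnot = 0.496).

ΔS_univ ≈ 0.170 kJ/K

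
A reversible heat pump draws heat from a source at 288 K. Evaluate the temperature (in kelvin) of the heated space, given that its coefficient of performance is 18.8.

T_H ≈ 304 K

COP_HP = T_H/(T_H − T_C) ⇒ T_H = T_C·COP_HP/(COP_HP − 1) = 288.00 × 18.8/(18.8 − 1) = 304 K.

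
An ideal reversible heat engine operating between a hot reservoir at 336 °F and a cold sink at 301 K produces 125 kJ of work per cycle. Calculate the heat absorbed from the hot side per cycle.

T_H = 336 °F → (336 − 32) × 5/9 = 168.89 °C = 442.04 K.
Since the cycle is reversible, η = 1 − T_C/T_H = 1 − 301.00/442.04 = 0.3191.
Q_H = W/η = 125/0.3191 = 392 kJ.

Q_H ≈ 392 kJ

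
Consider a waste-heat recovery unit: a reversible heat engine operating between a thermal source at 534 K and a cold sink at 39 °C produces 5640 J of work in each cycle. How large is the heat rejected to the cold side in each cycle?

T_C = 39 °C → 39 + 273.15 = 312.15 K.
The Carnot efficiency is η = 1 − T_C/T_H = 1 − 312.15/534.00 = 0.4154.
Since Q_C/Q_H = T_C/T_H and Q_H = W/η, Q_C = W·T_C/(T_H − T_C) = 5640 × 312.15/221.85 = 7940 J.

Q_C ≈ 7940 J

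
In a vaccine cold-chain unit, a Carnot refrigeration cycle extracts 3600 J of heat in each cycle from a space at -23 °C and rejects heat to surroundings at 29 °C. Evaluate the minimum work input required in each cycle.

T_H = 29 °C → 29 + 273.15 = 302.15 K.
T_C = -23 °C → -23 + 273.15 = 250.15 K.
For a reversible refrigerator, COP_R = T_C/(T_H − T_C) = 250.15/52.00 = 4.8106.
W = Q_C/COP_R = 3600/4.8106 = 748 J.

W_in ≈ 748 J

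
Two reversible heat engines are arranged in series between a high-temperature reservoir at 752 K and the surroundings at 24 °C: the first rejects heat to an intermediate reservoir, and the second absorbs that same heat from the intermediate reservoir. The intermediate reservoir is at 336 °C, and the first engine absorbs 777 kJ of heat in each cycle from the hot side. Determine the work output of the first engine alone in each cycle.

T_C = 24 °C → 24 + 273.15 = 297.15 K.
T_m = 336 °C → 336 + 273.15 = 609.15 K.
First-stage efficiency η₁ = 1 − T_m/T_H = 1 − 609.15/752.00 = 0.1900.
W₁ = η₁·Q_H = 0.1900 × 777 = 148 kJ.

W₁ ≈ 148 kJ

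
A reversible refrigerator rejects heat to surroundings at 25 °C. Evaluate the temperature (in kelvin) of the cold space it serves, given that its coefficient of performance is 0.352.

T_H = 25 °C → 25 + 273.15 = 298.15 K.
COP_R = T_C/(T_H − T_C) ⇒ T_C = T_H·COP_R/(1 + COP_R) = 298.15 × 0.352/(1 + 0.352) = 77.6 K.

T_C ≈ 77.6 K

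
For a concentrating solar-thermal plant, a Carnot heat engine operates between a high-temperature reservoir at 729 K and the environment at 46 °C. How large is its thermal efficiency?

T_C = 46 °C → 46 + 273.15 = 319.15 K.
For a reversible engine, η = 1 − T_C/T_H = 1 − 319.15/729.00 = 0.562.

η ≈ 0.562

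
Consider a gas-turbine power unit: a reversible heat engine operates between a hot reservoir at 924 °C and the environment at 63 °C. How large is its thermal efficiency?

T_H = 924 °C → 924 + 273.15 = 1197.15 K.
T_C = 63 °C → 63 + 273.15 = 336.15 K.
The Carnot efficiency is η = 1 − T_C/T_H = 1 − 336.15/1197.15 = 0.719.

η ≈ 0.719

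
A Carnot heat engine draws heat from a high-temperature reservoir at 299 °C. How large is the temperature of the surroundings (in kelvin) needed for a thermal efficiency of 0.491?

T_C ≈ 291.2 K

T_H = 299 °C → 299 + 273.15 = 572.15 K.
From η = 1 − T_C/T_H, T_C = T_H·(1 − η) = 572.15 × (1 − 0.491) = 291.2 K.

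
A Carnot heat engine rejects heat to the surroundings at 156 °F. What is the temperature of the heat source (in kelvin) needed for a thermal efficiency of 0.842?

T_H ≈ 2160 K

T_C = 156 °F → (156 − 32) × 5/9 = 68.89 °C = 342.04 K.
From η = 1 − T_C/T_H, solving for T_H gives T_H = T_C/(1 − η) = 342.04/(1 − 0.842) = 2160 K.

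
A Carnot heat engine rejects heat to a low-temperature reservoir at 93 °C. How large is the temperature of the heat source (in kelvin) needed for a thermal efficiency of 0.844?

T_C = 93 °C → 93 + 273.15 = 366.15 K.
From η = 1 − T_C/T_H, solving for T_H gives T_H = T_C/(1 − η) = 366.15/(1 − 0.844) = 2350 K.

T_H ≈ 2350 K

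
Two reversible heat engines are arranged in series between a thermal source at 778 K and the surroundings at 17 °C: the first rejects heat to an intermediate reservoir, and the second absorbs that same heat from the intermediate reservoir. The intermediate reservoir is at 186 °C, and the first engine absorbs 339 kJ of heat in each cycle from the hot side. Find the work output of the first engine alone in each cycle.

W₁ ≈ 139 kJ

T_C = 17 °C → 17 + 273.15 = 290.15 K.
T_m = 186 °C → 186 + 273.15 = 459.15 K.
First-stage efficiency η₁ = 1 − T_m/T_H = 1 − 459.15/778.00 = 0.4098.
W₁ = η₁·Q_H = 0.4098 × 339 = 139 kJ.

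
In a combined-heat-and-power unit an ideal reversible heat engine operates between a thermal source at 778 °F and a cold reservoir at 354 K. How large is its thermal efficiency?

T_H = 778 °F → (778 − 32) × 5/9 = 414.44 °C = 687.59 K.
Carnot efficiency: η = 1 − T_C/T_H = 1 − 354.00/687.59 = 0.485.

η ≈ 0.485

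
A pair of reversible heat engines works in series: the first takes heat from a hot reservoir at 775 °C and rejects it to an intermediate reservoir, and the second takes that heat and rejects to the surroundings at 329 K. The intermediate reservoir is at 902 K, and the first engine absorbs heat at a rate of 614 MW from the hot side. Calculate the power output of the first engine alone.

T_H = 775 °C → 775 + 273.15 = 1048.15 K.
First-stage efficiency η₁ = 1 − T_m/T_H = 1 − 902.00/1048.15 = 0.1394.
W₁ = η₁·Q_H = 0.1394 × 614 = 85.6 MW.

Ẇ₁ ≈ 85.6 MW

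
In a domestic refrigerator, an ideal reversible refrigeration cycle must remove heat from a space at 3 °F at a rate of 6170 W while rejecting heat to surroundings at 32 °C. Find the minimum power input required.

Ẇ_in ≈ 1155 W

T_H = 32 °C → 32 + 273.15 = 305.15 K.
T_C = 3 °F → (3 − 32) × 5/9 = -16.11 °C = 257.04 K.
For a reversible refrigerator, COP_R = T_C/(T_H − T_C) = 257.04/48.11 = 5.3426.
W = Q_C/COP_R = 6170/5.3426 = 1155 W.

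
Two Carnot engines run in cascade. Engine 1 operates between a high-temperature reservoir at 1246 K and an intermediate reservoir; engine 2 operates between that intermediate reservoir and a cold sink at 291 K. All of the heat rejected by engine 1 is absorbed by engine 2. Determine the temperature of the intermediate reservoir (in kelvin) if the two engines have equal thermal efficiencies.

T_m ≈ 602 K

Equal efficiencies require 1 − T_m/T_H = 1 − T_C/T_m, i.e. T_m/T_H = T_C/T_m, so T_m = √(T_H·T_C) = √(1246.00 × 291.00) = 602 K.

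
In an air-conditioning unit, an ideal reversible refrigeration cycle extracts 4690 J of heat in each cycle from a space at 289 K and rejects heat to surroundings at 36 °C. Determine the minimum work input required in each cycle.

W_in ≈ 327 J

T_H = 36 °C → 36 + 273.15 = 309.15 K.
The reversible coefficient of performance is COP_R = T_C/(T_H − T_C) = 289.00/20.15 = 14.3424.
W = Q_C/COP_R = 4690/14.3424 = 327 J.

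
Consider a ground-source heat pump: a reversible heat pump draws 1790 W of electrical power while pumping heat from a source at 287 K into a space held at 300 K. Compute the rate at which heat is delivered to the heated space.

Q̇_H ≈ 41310 W

Reversible heating COP: COP_HP = T_H/(T_H − T_C) = 300.00/13.00 = 23.0769.
Q_H = COP_HP · W = 23.0769 × 1790 = 41310 W.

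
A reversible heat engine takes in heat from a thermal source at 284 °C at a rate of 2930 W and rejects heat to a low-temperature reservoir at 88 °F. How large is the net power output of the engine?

T_H = 284 °C → 284 + 273.15 = 557.15 K.
T_C = 88 °F → (88 − 32) × 5/9 = 31.11 °C = 304.26 K.
Carnot efficiency: η = 1 − T_C/T_H = 1 − 304.26/557.15 = 0.4539.
W = η·Q_H = 0.4539 × 2930 = 1330 W.

Ẇ ≈ 1330 W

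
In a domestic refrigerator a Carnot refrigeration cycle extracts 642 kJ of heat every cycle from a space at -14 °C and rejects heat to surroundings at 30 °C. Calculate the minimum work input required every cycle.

T_H = 30 °C → 30 + 273.15 = 303.15 K.
T_C = -14 °C → -14 + 273.15 = 259.15 K.
COP_R = T_C/(T_H − T_C) = 259.15/44.00 = 5.8898.
W = Q_C/COP_R = 642/5.8898 = 109 kJ.

W_in ≈ 109 kJ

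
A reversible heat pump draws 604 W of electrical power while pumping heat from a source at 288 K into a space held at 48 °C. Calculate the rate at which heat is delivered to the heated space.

Q̇_H ≈ 5850 W

T_H = 48 °C → 48 + 273.15 = 321.15 K.
COP_HP = T_H/(T_H − T_C) = 321.15/33.15 = 9.6878.
Q_H = COP_HP · W = 9.6878 × 604 = 5850 W.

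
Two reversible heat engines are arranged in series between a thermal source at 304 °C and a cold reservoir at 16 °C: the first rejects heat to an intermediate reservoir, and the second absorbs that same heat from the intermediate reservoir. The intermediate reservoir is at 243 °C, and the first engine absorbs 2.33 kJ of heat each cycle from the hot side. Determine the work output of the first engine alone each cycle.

T_H = 304 °C → 304 + 273.15 = 577.15 K.
T_C = 16 °C → 16 + 273.15 = 289.15 K.
T_m = 243 °C → 243 + 273.15 = 516.15 K.
First-stage efficiency η₁ = 1 − T_m/T_H = 1 − 516.15/577.15 = 0.1057.
W₁ = η₁·Q_H = 0.1057 × 2.33 = 0.2463 kJ.

W₁ ≈ 0.2463 kJ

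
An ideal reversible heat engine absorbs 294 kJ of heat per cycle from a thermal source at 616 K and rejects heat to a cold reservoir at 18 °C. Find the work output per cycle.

W ≈ 155 kJ

T_C = 18 °C → 18 + 273.15 = 291.15 K.
Since the cycle is reversible, η = 1 − T_C/T_H = 1 − 291.15/616.00 = 0.5274.
W = η·Q_H = 0.5274 × 294 = 155 kJ.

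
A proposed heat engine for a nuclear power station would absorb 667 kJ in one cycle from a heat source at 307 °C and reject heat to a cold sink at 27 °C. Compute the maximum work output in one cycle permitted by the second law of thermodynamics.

W_max ≈ 322 kJ

T_H = 307 °C → 307 + 273.15 = 580.15 K.
T_C = 27 °C → 27 + 273.15 = 300.15 K.
No engine can exceed the Carnot limit: η_max = 1 − T_C/T_H = 1 − 300.15/580.15 = 0.4826.
W_max = η_max · Q_H = 0.4826 × 667 = 322 kJ.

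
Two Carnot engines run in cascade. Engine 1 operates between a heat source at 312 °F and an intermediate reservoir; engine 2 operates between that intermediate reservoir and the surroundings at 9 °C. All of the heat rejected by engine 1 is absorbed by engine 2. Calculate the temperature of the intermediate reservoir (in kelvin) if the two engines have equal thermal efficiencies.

T_m ≈ 348 K

T_H = 312 °F → (312 − 32) × 5/9 = 155.56 °C = 428.71 K.
T_C = 9 °C → 9 + 273.15 = 282.15 K.
Equal efficiencies require 1 − T_m/T_H = 1 − T_C/T_m, i.e. T_m/T_H = T_C/T_m, so T_m = √(T_H·T_C) = √(428.71 × 282.15) = 348 K.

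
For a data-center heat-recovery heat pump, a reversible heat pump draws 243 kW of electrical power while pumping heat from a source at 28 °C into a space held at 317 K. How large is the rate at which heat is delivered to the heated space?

T_C = 28 °C → 28 + 273.15 = 301.15 K.
The Carnot heat-pump COP is COP_HP = T_H/(T_H − T_C) = 317.00/15.85 = 20.0000.
Q_H = COP_HP · W = 20.0000 × 243 = 4860 kW.

Q̇_H ≈ 4860 kW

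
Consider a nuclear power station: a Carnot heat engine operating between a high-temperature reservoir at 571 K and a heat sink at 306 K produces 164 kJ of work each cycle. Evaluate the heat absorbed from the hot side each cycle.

For a reversible engine, η = 1 − T_C/T_H = 1 − 306.00/571.00 = 0.4641.
Q_H = W/η = 164/0.4641 = 353 kJ.

Q_H ≈ 353 kJ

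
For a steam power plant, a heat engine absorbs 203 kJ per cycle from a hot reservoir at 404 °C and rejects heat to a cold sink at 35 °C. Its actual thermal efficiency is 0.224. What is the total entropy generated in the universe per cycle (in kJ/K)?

ΔS_univ ≈ 0.211 kJ/K

T_H = 404 °C → 404 + 273.15 = 677.15 K.
T_C = 35 °C → 35 + 273.15 = 308.15 K.
W = η·Q_H = 0.224 × 203 = 45.47 kJ, so Q_C = Q_H − W = 157.5 kJ.
The hot reservoir loses entropy Q_H/T_H = 203/677.15 = 0.2998 kJ/K; the cold reservoir gains Q_C/T_C = 157.5/308.15 = 0.5112 kJ/K.
ΔS_univ = −Q_H/T_H + Q_C/T_C = 0.211 kJ/K (> 0, since η = 0.224 < η_Carnot = 0.545).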